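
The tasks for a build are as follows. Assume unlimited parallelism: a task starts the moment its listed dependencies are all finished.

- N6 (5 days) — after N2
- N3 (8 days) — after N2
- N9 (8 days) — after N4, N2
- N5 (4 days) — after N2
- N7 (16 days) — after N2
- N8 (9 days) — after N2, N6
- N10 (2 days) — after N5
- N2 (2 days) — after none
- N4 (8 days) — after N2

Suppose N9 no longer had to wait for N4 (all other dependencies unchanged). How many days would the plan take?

18

With the dependency in place, N2→N4→N9 = 2+8+8 = 18 sets the finish at 18 days.
Without N4→N9, N9's earliest start moves from 10 to 2.
After: N2→N7 = 2+16 = 18 → 18 days.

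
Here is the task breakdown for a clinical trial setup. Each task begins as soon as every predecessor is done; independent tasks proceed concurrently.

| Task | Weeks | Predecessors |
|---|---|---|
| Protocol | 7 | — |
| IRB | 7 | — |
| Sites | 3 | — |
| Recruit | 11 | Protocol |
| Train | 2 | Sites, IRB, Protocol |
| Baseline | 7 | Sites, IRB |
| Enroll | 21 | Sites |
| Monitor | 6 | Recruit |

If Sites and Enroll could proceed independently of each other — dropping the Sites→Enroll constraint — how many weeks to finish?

24

Before: longest chain Protocol→Recruit→Monitor = 7+11+6 = 24, finish 24.
Without Sites→Enroll, Enroll's earliest start moves from 3 to 0.
After: Protocol→Recruit→Monitor = 7+11+6 = 24 → 24 weeks.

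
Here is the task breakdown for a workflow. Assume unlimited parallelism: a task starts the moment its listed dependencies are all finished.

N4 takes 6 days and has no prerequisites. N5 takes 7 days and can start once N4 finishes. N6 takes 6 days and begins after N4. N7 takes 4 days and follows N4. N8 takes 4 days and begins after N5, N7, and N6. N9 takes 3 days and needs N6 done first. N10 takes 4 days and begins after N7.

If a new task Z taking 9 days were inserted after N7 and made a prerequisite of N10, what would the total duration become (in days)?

Originally the schedule takes 17 days.
With Z inserted, N10 now waits for max(N7, Z).
New critical path: N4→N7→Z→N10 = 6+4+9+4 = 23 ⇒ 23 days.

23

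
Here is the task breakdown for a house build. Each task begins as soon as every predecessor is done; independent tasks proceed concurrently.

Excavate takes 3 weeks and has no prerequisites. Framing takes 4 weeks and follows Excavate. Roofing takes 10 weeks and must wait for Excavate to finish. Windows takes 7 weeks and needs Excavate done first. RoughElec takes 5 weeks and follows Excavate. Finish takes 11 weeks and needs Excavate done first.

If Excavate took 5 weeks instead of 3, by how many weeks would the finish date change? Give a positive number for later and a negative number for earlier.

As given, the longest chain is Excavate→Finish = 3+11 = 14, so the finish is 14 weeks.
Excavate is on the critical path; changing it to 5 makes that path 16 weeks.
That remains the longest chain; total 16 weeks.
Change in finish: 16 − 14 = +2 weeks.

2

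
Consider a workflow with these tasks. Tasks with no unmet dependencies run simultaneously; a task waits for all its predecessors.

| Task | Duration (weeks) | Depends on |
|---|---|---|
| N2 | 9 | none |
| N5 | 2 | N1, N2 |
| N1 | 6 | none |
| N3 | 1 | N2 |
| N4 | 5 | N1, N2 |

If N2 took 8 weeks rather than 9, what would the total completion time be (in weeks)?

13

As given, the longest chain is N2→N4 = 9+5 = 14, so the finish is 14 weeks.
N2 lies on that path, so at 8 weeks the path becomes 13 weeks.
That remains the longest chain; total 13 weeks.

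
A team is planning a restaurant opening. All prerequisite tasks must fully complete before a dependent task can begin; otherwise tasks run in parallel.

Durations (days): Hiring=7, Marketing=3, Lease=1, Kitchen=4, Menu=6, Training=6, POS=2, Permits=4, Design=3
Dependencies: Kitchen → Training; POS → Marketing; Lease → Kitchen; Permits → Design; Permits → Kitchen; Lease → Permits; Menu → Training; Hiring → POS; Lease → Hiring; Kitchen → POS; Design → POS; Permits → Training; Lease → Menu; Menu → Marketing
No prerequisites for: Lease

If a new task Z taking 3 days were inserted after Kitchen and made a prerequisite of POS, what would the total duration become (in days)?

17

Originally the project takes 15 days.
With Z inserted, POS now waits for max(Hiring, Kitchen, Design, Z).
New critical path: Lease→Permits→Kitchen→Z→POS→Marketing = 1+4+4+3+2+3 = 17 ⇒ 17 days.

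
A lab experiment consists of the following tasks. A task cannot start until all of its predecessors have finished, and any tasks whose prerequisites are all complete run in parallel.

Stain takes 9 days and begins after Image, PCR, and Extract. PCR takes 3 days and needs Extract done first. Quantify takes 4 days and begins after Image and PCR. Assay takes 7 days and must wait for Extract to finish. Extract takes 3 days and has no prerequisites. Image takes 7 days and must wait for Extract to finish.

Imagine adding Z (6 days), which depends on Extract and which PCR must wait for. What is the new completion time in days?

21

Originally the schedule takes 19 days.
With Z inserted, PCR now waits for max(Extract, Z).
New critical path: Extract→Z→PCR→Stain = 3+6+3+9 = 21 ⇒ 21 days.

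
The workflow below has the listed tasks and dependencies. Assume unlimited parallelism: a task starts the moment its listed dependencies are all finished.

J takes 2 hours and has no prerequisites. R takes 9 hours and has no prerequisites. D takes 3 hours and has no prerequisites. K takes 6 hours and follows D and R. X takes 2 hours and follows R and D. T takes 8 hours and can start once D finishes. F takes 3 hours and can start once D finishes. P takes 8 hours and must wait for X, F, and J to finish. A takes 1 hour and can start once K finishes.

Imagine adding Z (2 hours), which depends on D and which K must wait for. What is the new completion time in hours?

19

Originally the job takes 19 hours.
With Z inserted, K now waits for max(D, R, Z).
New critical path: R→X→P = 9+2+8 = 19 ⇒ 19 hours.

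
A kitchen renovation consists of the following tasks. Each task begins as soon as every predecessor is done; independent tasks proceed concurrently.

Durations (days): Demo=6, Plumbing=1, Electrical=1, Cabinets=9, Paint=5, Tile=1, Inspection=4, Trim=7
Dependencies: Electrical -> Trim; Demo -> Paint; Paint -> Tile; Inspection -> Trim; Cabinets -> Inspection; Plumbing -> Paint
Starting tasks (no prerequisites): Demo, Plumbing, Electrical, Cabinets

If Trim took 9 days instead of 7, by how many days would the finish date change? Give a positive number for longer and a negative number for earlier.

2

Baseline: Cabinets→Inspection→Trim = 9+4+7 = 20 → 20 days.
Since Trim is critical, the +2 change carries straight to that chain (now 22 days).
That remains the longest chain; total 22 days.
Change in finish: 22 − 20 = +2 days.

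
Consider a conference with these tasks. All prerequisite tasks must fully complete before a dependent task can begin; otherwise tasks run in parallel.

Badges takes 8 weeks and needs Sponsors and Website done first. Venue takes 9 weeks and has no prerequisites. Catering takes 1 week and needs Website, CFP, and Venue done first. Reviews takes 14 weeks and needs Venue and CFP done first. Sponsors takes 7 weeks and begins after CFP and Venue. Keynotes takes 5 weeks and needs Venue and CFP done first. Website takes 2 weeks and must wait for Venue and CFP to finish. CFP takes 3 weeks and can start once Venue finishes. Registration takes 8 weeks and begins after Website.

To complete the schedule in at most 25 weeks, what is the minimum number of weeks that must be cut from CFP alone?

2

Current finish: 27 weeks; target: 25.
CFP is on every critical path, so each week cut from CFP cuts the finish by one (this holds down to a finish of 25).
Need 27 − 25 = 2 weeks off CFP → CFP becomes 1 week, finish becomes 25.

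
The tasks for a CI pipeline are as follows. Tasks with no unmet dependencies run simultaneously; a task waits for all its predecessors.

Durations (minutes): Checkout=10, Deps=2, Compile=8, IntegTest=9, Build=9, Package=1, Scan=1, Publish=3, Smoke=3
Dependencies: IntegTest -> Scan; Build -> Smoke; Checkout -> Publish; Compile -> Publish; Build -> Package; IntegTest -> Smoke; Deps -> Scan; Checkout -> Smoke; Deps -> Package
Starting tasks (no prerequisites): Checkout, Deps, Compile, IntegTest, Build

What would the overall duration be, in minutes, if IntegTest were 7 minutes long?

Actual critical path: Checkout→Publish = 10+3 = 13 ⇒ 13 minutes.
IntegTest has 1 minute of float (longest path through it is 12).
The critical path is still Checkout→Publish; finish is now 13 minutes.

13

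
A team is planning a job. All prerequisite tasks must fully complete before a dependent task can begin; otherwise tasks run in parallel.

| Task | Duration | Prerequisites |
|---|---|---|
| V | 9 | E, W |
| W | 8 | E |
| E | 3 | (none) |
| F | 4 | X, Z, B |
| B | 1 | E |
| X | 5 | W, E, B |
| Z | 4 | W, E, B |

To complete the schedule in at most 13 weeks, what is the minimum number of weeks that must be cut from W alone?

Current finish: 20 weeks; target: 13.
W is on every critical path, so each week cut from W cuts the finish by one (this holds down to a finish of 13).
Need 20 − 13 = 7 weeks off W → W becomes 1 week, finish becomes 13.

7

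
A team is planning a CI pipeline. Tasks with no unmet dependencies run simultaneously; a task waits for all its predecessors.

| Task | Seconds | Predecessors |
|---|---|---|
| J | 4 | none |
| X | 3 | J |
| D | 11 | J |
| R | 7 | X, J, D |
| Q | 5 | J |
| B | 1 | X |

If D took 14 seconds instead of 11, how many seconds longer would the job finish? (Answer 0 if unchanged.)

3

As given, the longest chain is J→D→R = 4+11+7 = 22, so the finish is 22 seconds.
D is on the critical path; changing it to 14 makes that path 25 seconds.
No other chain overtakes it, so the finish is 25 seconds.
Change in finish: 25 − 22 = +3 seconds.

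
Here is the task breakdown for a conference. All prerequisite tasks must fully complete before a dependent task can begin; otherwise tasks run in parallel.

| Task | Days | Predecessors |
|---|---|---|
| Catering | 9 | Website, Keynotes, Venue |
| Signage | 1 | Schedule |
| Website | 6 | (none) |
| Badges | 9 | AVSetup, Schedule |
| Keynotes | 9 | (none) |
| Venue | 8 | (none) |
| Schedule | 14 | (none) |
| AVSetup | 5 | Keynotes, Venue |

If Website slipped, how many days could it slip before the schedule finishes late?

8

Critical path: Schedule→Badges = 14+9 = 23, so the finish is 23 days.
Longest path through Website: 15 days (earliest finish 6, latest finish 14).
So Website can slip 14 − 6 = 8 days.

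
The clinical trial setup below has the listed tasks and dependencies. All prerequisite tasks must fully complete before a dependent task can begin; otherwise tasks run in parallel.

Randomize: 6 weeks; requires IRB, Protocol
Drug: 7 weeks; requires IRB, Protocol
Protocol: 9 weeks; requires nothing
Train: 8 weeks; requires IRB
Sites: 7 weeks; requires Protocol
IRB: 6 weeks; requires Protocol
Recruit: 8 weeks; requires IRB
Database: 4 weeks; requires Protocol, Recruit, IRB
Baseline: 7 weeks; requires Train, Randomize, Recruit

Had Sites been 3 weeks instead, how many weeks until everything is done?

As given, the longest chain is Protocol→IRB→Recruit→Baseline = 9+6+8+7 = 30, so the finish is 30 weeks.
Sites is off the critical path — its longest chain is 16 weeks, giving 14 of slack.
The critical path is still Protocol→IRB→Recruit→Baseline; finish is now 30 weeks.

30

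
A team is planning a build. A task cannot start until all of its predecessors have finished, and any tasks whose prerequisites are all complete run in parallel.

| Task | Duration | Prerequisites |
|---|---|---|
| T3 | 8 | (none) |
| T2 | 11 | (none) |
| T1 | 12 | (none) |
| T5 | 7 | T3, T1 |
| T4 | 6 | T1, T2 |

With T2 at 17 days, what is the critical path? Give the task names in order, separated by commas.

T2, T4

Baseline: T1→T5 = 12+7 = 19 → 19 days.
The longest path through T2 is only 17 days, so T2 has float 2.
New critical path: T2→T4 = 17+6 = 23 ⇒ 23 days.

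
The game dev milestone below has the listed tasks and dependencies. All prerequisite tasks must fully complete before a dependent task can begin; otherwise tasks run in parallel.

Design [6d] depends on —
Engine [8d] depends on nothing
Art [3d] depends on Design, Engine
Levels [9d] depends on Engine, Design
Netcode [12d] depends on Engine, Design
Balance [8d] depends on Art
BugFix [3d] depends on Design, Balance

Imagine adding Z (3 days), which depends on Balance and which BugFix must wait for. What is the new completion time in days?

Originally the schedule takes 22 days.
With Z inserted, BugFix now waits for max(Design, Balance, Z).
New critical path: Engine→Art→Balance→Z→BugFix = 8+3+8+3+3 = 25 ⇒ 25 days.

25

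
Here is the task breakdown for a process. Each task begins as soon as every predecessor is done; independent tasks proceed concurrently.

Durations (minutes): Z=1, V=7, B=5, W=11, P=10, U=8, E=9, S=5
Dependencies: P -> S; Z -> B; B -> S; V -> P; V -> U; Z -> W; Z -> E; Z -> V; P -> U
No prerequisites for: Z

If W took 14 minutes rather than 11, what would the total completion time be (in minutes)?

26

Actual critical path: Z→V→P→U = 1+7+10+8 = 26 ⇒ 26 minutes.
The longest path through W is only 12 minutes, so W has float 14.
That remains the longest chain; total 26 minutes.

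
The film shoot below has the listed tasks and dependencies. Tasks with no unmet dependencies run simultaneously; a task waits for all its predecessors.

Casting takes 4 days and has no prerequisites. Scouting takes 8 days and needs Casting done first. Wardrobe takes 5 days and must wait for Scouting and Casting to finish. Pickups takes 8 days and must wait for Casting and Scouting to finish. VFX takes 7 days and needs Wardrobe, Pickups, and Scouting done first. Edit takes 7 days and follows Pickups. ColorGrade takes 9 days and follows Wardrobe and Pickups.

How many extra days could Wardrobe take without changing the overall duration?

3

Critical path: Casting→Scouting→Pickups→ColorGrade = 4+8+8+9 = 29, so the finish is 29 days.
The longest chain containing Wardrobe totals 26 days.
Float = 29 − 26 = 3.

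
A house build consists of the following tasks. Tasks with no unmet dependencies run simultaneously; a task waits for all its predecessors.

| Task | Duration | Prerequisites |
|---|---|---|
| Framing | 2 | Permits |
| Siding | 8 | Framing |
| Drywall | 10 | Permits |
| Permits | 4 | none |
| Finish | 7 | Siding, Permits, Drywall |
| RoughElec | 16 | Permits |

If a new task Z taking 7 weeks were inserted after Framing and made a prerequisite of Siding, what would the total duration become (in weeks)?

Originally the plan takes 21 weeks.
With Z inserted, Siding now waits for max(Framing, Z).
New critical path: Permits→Framing→Z→Siding→Finish = 4+2+7+8+7 = 28 ⇒ 28 weeks.

28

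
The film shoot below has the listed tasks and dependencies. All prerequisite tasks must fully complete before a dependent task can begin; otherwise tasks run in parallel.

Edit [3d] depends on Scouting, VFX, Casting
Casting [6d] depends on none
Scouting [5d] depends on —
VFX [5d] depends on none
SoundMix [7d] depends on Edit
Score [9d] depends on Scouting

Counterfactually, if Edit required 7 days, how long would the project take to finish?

As given, the longest chain is Casting→Edit→SoundMix = 6+3+7 = 16, so the finish is 16 days.
Edit is on the critical path; changing it to 7 makes that path 20 days.
That remains the longest chain; total 20 days.

20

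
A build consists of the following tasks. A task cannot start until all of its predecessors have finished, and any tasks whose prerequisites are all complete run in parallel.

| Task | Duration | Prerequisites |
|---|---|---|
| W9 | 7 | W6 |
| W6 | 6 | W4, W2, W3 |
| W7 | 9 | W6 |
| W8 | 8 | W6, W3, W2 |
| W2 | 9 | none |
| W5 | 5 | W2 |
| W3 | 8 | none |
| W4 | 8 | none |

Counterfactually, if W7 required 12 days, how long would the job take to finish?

27

Critical path before the change: W2→W6→W7 = 9+6+9 = 24 giving 24 days.
Since W7 is critical, the +3 change carries straight to that chain (now 27 days).
No other chain overtakes it, so the finish is 27 days.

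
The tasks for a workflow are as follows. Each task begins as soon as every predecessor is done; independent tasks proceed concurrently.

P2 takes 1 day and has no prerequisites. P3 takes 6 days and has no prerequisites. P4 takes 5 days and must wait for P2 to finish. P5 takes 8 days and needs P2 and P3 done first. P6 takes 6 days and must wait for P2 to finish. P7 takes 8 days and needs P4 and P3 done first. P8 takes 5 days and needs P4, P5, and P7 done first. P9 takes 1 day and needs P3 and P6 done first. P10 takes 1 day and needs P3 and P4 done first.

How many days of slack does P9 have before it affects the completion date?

11

Critical path: P2→P4→P7→P8 = 1+5+8+5 = 19, so the finish is 19 days.
Longest path through P9: 8 days (earliest finish 8, latest finish 19).
So P9 can slip 19 − 8 = 11 days.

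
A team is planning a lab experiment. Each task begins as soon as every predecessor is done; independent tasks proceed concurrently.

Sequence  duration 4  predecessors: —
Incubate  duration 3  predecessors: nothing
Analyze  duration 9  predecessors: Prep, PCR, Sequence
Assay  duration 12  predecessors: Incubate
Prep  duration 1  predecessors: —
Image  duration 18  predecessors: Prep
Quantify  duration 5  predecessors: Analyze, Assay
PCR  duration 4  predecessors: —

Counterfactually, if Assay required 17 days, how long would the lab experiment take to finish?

As given, the longest chain is Incubate→Assay→Quantify = 3+12+5 = 20, so the finish is 20 days.
Assay lies on that path, so at 17 days the path becomes 25 days.
No other chain overtakes it, so the finish is 25 days.

25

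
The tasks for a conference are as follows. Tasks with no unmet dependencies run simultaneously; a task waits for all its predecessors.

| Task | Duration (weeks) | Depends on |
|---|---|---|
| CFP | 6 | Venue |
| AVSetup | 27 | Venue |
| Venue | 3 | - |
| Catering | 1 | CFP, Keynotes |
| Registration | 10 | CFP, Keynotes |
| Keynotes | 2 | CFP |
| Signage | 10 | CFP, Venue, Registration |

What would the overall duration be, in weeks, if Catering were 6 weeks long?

31

Critical path before the change: Venue→CFP→Keynotes→Registration→Signage = 3+6+2+10+10 = 31 giving 31 weeks.
Catering is off the critical path — its longest chain is 12 weeks, giving 19 of slack.
No other chain overtakes it, so the finish is 31 weeks.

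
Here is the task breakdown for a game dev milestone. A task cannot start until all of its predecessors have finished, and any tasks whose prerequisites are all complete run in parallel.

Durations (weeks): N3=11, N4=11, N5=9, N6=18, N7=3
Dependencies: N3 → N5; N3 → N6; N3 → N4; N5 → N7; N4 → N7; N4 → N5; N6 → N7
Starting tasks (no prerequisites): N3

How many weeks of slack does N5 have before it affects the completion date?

N3→N4→N5→N7 = 11+11+9+3 = 34 sets the makespan at 34 weeks.
The longest chain containing N5 totals 34 weeks.
Float = 34 − 34 = 0.

0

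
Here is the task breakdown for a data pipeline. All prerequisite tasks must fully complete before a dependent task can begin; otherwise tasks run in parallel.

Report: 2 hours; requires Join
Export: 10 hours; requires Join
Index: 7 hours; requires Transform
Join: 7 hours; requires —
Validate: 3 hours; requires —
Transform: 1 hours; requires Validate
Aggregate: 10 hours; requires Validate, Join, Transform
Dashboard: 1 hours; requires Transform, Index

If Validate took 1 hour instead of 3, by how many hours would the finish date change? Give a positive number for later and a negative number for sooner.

0

The binding path is Join→Aggregate = 7+10 = 17; finish at 17 hours.
The longest path through Validate is only 14 hours, so Validate has float 3.
That remains the longest chain; total 17 hours.
Change in finish: 17 − 17 = +0 hours.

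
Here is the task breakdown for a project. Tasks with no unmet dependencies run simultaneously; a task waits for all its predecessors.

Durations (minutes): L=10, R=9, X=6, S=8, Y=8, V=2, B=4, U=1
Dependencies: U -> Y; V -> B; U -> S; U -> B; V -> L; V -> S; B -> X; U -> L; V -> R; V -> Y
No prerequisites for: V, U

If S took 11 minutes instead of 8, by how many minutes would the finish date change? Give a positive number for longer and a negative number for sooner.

1

As given, the longest chain is V→B→X = 2+4+6 = 12, so the finish is 12 minutes.
S has 2 minutes of float (longest path through it is 10).
Now V→S = 2+11 = 13 is longest, so the finish becomes 13 minutes.
Change in finish: 13 − 12 = +1 minutes.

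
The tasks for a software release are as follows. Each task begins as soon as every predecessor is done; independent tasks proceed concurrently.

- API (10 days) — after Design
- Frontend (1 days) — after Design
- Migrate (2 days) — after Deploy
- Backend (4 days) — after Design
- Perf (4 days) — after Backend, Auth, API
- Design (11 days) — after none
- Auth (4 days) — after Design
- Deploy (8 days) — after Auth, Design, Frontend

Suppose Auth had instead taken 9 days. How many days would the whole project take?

The binding path is Design→Auth→Deploy→Migrate = 11+4+8+2 = 25; finish at 25 days.
Auth lies on that path, so at 9 days the path becomes 30 days.
No other chain overtakes it, so the finish is 30 days.

30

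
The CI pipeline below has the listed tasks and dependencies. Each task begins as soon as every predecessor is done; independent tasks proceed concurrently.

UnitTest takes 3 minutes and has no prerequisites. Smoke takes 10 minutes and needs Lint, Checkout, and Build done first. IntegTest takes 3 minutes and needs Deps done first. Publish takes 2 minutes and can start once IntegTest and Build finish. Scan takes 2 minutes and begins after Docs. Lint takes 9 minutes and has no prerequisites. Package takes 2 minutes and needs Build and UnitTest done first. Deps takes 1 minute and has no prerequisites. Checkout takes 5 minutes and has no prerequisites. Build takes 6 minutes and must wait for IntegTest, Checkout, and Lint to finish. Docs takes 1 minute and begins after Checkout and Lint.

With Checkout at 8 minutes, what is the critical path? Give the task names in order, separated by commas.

Critical path before the change: Lint→Build→Smoke = 9+6+10 = 25 giving 25 minutes.
The longest path through Checkout is only 21 minutes, so Checkout has float 4.
The critical path is still Lint→Build→Smoke; finish is now 25 minutes.

Lint, Build, Smoke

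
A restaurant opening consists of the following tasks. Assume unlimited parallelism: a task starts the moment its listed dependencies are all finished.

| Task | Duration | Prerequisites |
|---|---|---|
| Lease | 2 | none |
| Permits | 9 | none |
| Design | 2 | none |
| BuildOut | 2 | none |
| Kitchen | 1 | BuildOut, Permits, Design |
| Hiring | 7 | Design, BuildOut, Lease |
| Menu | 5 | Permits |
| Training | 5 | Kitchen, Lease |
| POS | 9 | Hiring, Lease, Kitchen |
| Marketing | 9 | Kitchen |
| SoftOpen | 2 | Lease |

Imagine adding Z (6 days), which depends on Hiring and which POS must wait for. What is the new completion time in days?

24

Originally the job takes 19 days.
With Z inserted, POS now waits for max(Hiring, Lease, Kitchen, Z).
New critical path: Lease→Hiring→Z→POS = 2+7+6+9 = 24 ⇒ 24 days.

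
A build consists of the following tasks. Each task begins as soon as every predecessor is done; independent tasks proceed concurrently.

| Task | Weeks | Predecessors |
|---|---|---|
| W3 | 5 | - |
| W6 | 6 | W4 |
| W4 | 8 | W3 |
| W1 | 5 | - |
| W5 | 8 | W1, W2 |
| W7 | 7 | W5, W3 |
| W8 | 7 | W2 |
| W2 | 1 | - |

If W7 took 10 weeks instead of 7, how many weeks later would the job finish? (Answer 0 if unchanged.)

The binding path is W1→W5→W7 = 5+8+7 = 20; finish at 20 weeks.
W7 is on the critical path; changing it to 10 makes that path 23 weeks.
The critical path is still W1→W5→W7; finish is now 23 weeks.
Change in finish: 23 − 20 = +3 weeks.

3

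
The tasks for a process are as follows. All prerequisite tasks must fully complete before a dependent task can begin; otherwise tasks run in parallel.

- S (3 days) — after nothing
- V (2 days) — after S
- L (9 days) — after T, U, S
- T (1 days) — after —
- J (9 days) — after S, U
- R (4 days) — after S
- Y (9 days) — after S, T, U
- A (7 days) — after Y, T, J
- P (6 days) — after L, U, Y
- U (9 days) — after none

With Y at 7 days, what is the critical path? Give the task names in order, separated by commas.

Baseline: U→Y→A = 9+9+7 = 25 → 25 days.
Y lies on that path, so at 7 days the path becomes 23 days.
Now U→J→A = 9+9+7 = 25 is longest, so the finish becomes 25 days.

U, J, A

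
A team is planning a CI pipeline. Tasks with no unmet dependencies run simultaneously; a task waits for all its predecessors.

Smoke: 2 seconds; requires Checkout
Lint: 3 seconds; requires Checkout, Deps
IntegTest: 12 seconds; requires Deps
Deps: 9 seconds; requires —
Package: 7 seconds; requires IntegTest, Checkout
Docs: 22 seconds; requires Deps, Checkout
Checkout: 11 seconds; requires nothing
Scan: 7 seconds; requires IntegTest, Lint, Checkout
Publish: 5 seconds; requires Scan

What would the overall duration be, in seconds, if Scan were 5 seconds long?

33

As given, the longest chain is Deps→IntegTest→Scan→Publish = 9+12+7+5 = 33, so the finish is 33 seconds.
Since Scan is critical, the -2 change carries straight to that chain (now 31 seconds).
New critical path: Checkout→Docs = 11+22 = 33 ⇒ 33 seconds.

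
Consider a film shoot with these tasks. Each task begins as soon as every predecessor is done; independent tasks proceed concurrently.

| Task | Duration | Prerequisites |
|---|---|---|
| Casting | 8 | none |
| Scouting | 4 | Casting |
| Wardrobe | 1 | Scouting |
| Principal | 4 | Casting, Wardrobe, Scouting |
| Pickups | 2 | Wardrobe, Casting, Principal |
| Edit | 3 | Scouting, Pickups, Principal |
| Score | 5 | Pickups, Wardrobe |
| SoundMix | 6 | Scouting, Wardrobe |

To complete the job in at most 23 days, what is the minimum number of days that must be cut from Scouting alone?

1

Current finish: 24 days; target: 23.
Scouting is on every critical path, so each day cut from Scouting cuts the finish by one (this holds down to a finish of 21).
Need 24 − 23 = 1 day off Scouting → Scouting becomes 3 days, finish becomes 23.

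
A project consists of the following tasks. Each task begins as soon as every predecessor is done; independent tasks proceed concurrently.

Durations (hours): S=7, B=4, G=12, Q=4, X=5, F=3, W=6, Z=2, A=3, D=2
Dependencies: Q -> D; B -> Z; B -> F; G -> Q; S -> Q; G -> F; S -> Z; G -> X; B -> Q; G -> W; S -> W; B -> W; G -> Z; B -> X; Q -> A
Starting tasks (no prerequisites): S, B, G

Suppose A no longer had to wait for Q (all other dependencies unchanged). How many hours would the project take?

18

Original critical path: G→Q→A = 12+4+3 = 19 ⇒ 19 hours.
Without Q→A, A's earliest start moves from 16 to 0.
The longest chain is now G→Q→D = 12+4+2 = 18, so the project takes 18 hours.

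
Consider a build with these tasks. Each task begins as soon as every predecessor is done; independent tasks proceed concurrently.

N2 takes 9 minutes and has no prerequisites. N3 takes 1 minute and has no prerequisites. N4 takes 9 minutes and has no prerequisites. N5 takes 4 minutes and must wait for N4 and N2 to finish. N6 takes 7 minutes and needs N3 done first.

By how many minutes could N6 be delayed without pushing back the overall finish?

The longest chain is N2→N5 = 9+4 = 13; overall finish 13 minutes.
N6 finishes as early as 8 and must finish by 13.
So N6 can slip 13 − 8 = 5 minutes.

5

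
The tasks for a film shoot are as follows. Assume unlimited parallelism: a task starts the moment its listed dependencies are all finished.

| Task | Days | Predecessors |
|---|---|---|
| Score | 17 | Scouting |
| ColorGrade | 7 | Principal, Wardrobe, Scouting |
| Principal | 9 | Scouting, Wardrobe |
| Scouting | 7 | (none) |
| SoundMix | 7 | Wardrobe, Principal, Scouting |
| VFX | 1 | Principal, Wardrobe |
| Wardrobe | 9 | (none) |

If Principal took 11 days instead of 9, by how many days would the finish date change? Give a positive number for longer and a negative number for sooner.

2

Critical path before the change: Wardrobe→Principal→SoundMix = 9+9+7 = 25 giving 25 days.
Principal lies on that path, so at 11 days the path becomes 27 days.
The critical path is still Wardrobe→Principal→SoundMix; finish is now 27 days.
Change in finish: 27 − 25 = +2 days.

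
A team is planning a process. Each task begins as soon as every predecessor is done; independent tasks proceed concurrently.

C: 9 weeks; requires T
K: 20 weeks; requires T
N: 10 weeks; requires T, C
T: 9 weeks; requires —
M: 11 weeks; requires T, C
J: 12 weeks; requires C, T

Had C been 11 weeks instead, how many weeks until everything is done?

32

The binding path is T→C→J = 9+9+12 = 30; finish at 30 weeks.
C lies on that path, so at 11 weeks the path becomes 32 weeks.
That remains the longest chain; total 32 weeks.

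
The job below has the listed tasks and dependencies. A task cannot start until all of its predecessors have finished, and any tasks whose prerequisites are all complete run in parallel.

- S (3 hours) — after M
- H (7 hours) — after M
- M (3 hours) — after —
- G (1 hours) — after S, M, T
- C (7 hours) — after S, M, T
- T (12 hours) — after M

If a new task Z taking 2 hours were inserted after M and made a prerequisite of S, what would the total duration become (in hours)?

22

Originally the plan takes 22 hours.
With Z inserted, S now waits for max(M, Z).
New critical path: M→T→C = 3+12+7 = 22 ⇒ 22 hours.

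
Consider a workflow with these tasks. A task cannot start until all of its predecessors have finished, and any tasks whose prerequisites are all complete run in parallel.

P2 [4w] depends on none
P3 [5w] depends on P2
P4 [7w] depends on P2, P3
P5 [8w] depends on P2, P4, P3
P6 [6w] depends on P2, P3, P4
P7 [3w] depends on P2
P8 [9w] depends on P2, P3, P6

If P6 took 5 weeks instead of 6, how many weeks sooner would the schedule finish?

1

Baseline: P2→P3→P4→P6→P8 = 4+5+7+6+9 = 31 → 31 weeks.
P6 is on the critical path; changing it to 5 makes that path 30 weeks.
No other chain overtakes it, so the finish is 30 weeks.
Change in finish: 30 − 31 = -1 weeks.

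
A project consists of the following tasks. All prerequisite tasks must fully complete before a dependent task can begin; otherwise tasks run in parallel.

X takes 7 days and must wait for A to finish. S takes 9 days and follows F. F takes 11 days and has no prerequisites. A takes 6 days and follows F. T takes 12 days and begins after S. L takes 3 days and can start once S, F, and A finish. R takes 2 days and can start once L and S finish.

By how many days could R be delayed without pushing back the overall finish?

The longest chain is F→S→T = 11+9+12 = 32; overall finish 32 days.
The longest chain containing R totals 25 days.
So R can slip 32 − 25 = 7 days.

7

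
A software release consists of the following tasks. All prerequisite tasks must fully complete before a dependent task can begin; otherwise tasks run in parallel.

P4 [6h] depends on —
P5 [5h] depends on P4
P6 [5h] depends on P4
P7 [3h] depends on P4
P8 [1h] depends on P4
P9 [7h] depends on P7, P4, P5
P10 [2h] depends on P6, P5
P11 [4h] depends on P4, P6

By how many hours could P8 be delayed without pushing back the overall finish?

Critical path: P4→P5→P9 = 6+5+7 = 18, so the finish is 18 hours.
The longest chain containing P8 totals 7 hours.
So P8 can slip 18 − 7 = 11 hours.

11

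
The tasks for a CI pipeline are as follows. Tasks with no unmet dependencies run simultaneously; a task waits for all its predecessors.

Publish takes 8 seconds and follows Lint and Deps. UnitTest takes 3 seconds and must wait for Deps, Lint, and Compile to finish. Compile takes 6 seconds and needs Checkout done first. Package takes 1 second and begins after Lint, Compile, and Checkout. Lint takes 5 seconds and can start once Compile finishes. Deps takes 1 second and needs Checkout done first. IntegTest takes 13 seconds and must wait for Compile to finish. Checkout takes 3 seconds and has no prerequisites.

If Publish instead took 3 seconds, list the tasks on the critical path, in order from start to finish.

The binding path is Checkout→Compile→Lint→Publish = 3+6+5+8 = 22; finish at 22 seconds.
Since Publish is critical, the -5 change carries straight to that chain (now 17 seconds).
The binding chain switches to Checkout→Compile→IntegTest = 3+6+13 = 22; finish 22 seconds.

Checkout, Compile, IntegTest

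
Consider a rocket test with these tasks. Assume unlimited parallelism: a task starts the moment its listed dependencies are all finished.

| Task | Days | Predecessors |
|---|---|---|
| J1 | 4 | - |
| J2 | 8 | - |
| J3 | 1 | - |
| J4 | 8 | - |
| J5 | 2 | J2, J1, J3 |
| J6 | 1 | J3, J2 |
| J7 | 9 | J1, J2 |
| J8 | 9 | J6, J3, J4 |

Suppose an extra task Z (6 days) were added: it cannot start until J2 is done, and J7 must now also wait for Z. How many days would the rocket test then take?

23

Originally the rocket test takes 18 days.
With Z inserted, J7 now waits for max(J1, J2, Z).
New critical path: J2→Z→J7 = 8+6+9 = 23 ⇒ 23 days.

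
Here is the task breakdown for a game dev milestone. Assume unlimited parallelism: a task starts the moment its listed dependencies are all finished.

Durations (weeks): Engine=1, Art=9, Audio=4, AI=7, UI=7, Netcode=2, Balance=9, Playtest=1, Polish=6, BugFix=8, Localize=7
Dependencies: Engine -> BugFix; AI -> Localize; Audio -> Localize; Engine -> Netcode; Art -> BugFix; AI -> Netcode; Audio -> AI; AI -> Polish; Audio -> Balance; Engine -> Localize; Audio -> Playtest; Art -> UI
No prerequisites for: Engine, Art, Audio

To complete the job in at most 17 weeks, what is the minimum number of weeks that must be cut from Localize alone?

Current finish: 18 weeks; target: 17.
Localize is on every critical path, so each week cut from Localize cuts the finish by one (this holds down to a finish of 17).
Need 18 − 17 = 1 week off Localize → Localize becomes 6 weeks, finish becomes 17.

1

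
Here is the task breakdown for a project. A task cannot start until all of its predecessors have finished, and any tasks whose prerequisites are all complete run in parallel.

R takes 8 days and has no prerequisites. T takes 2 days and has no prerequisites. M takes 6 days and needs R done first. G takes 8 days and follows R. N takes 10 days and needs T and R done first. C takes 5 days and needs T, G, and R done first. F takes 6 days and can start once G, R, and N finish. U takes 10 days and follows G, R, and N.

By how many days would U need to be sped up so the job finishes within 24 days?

4

Current finish: 28 days; target: 24.
U is on every critical path, so each day cut from U cuts the finish by one (this holds down to a finish of 24).
Need 28 − 24 = 4 days off U → U becomes 6 days, finish becomes 24.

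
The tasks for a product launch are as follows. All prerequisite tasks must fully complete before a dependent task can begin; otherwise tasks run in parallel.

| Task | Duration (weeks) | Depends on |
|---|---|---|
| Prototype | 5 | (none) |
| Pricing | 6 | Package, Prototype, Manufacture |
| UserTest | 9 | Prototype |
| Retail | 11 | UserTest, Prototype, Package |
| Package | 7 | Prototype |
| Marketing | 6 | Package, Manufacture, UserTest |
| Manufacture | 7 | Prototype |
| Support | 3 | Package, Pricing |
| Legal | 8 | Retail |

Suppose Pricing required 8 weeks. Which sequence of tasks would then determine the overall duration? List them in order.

As given, the longest chain is Prototype→UserTest→Retail→Legal = 5+9+11+8 = 33, so the finish is 33 weeks.
Pricing has 12 weeks of float (longest path through it is 21).
That remains the longest chain; total 33 weeks.

Prototype, UserTest, Retail, Legal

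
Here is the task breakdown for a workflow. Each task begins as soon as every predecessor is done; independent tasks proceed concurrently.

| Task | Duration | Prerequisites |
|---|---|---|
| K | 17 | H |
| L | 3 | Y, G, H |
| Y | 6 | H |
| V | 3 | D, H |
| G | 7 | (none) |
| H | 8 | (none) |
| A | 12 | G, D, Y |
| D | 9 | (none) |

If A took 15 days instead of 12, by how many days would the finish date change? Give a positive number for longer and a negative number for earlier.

3

Actual critical path: H→Y→A = 8+6+12 = 26 ⇒ 26 days.
A is on the critical path; changing it to 15 makes that path 29 days.
The critical path is still H→Y→A; finish is now 29 days.
Change in finish: 29 − 26 = +3 days.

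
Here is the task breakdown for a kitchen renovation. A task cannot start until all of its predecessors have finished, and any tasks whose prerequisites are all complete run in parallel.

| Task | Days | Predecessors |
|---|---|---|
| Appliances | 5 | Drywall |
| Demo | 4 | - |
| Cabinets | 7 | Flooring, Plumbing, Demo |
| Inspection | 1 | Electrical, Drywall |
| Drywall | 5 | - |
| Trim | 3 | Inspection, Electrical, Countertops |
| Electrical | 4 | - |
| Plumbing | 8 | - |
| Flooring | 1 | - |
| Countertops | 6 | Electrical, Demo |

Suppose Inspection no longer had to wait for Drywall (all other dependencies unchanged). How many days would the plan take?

With the dependency in place, Plumbing→Cabinets = 8+7 = 15 sets the finish at 15 days.
Without Drywall→Inspection, Inspection's earliest start moves from 5 to 4.
New critical path: Plumbing→Cabinets = 8+7 = 15 ⇒ 15 days.

15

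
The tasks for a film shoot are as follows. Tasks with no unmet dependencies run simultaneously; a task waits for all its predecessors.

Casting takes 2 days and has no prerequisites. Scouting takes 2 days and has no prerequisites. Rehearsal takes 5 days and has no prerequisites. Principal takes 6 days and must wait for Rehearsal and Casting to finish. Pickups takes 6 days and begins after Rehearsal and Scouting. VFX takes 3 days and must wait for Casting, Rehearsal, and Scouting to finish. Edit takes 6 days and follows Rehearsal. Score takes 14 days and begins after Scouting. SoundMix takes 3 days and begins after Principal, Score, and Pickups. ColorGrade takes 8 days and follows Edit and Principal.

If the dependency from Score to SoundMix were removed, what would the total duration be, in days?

Before: longest chain Scouting→Score→SoundMix = 2+14+3 = 19, finish 19.
Without Score→SoundMix, SoundMix's earliest start moves from 16 to 11.
New critical path: Rehearsal→Principal→ColorGrade = 5+6+8 = 19 ⇒ 19 days.

19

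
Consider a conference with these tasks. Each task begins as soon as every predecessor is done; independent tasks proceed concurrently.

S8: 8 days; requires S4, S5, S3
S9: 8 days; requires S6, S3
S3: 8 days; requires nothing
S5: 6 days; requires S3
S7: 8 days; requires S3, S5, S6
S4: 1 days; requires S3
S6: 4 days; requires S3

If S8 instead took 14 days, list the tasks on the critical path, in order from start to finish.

S3, S5, S8

Actual critical path: S3→S5→S8 = 8+6+8 = 22 ⇒ 22 days.
S8 is on the critical path; changing it to 14 makes that path 28 days.
No other chain overtakes it, so the finish is 28 days.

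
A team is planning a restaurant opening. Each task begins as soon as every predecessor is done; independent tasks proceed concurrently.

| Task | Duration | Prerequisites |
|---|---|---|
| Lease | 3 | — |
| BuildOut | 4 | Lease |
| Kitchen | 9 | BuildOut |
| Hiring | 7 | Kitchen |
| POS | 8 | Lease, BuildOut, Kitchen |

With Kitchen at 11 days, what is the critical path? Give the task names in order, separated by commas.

Baseline: Lease→BuildOut→Kitchen→POS = 3+4+9+8 = 24 → 24 days.
Kitchen lies on that path, so at 11 days the path becomes 26 days.
That remains the longest chain; total 26 days.

Lease, BuildOut, Kitchen, POS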